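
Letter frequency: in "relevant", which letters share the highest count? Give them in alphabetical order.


Word: "relevant"
Letter counts:
  'a': 1
  'e': 2
  'l': 1
  'n': 1
  'r': 1
  't': 1
  'v': 1
Maximum count = 2
Most frequent = 'e' (2 times each)


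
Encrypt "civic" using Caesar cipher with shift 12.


Word: "civic"
Shift: 12
Each letter → (letter + shift) mod 26:
  'c' (2) + 12 = 14 → 'o'
  'i' (8) + 12 = 20 → 'u'
  'v' (21) + 12 = 7 → 'h'
  'i' (8) + 12 = 20 → 'u'
  'c' (2) + 12 = 14 → 'o'
Result = "ouhuo"


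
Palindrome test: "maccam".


Word: "maccam"
Reversed: "maccam"
Forward == Backward? maccam == maccam
Palindrome = Yes


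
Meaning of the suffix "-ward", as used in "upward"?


Suffix: -ward
Example: upward = up + -ward
Meaning = in the direction of


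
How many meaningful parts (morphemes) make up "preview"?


Word: "preview"
Morphemes: pre- / view
Each morpheme carries meaning
= 2 morphemes


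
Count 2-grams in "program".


Word: "program" (length 7)
Number of 2-grams = length - 2 + 1 = 7 - 2 + 1
= 6


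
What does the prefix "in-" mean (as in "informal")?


Prefix: in-
As in: informal -> in- + formal
Meaning = not / into


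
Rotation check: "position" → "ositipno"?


Word: "position", Candidate: "ositipno"
Method: check if candidate is substring of word+word
"positionposition" contains "ositipno"? No
Is rotation = No


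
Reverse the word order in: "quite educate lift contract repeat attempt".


Original: "quite educate lift contract repeat attempt"
Words (1..n): quite | educate | lift | contract | repeat | attempt
Reversed (n..1): attempt | repeat | contract | lift | educate | quite
Result = "attempt repeat contract lift educate quite"


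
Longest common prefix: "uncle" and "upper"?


Word 1: "uncle"
Word 2: "upper"
Comparing from start:
  Pos 0: 'u' == 'u'
  Pos 1: 'n' != 'p' (stop)
LCP = "u" (length 1)


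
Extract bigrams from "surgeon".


Word: "surgeon" (length 7)
Number of bigrams = 7 - 2 + 1 = 6
  Position 0: "su"
  Position 1: "ur"
  Position 2: "rg"
  Position 3: "ge"
  Position 4: "eo"
  Position 5: "on"
Bigrams = "su", "ur", "rg", "ge", "eo", "on"


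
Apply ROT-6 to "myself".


Word: "myself"
Shift: 6
Each letter → (letter + shift) mod 26:
  'm' (12) + 6 = 18 → 's'
  'y' (24) + 6 = 4 → 'e'
  's' (18) + 6 = 24 → 'y'
  'e' (4) + 6 = 10 → 'k'
  'l' (11) + 6 = 17 → 'r'
  'f' (5) + 6 = 11 → 'l'
Result = "seykrl"


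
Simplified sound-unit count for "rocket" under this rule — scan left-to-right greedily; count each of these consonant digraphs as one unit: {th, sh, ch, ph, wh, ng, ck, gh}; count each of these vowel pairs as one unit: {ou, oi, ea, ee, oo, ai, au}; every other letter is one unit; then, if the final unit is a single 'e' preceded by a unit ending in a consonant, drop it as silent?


Word: "rocket" (6 letters)
Left-to-right scan:
  [1] 'r' (letter)
  [2] 'o' (letter)
  [3] 'ck' (digraph)
  [4] 'e' (letter)
  [5] 't' (letter)
Units from scan: 5
Sound units = 5 units


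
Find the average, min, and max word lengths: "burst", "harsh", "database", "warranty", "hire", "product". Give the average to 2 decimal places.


Lengths: "burst"=5, "harsh"=5, "database"=8, "warranty"=8, "hire"=4, "product"=7
Sum = 37, Count = 6
Average = 37/6 = 6.17
= avg=6.17, min=4, max=8


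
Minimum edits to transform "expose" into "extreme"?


Word 1: "expose" (length 6)
Word 2: "extreme" (length 7)
One optimal edit sequence (insert/delete/substitute each cost 1):
  1. keep 'e'
  2. keep 'x'
  3. insert 't'  (+1)
  4. substitute 'p' -> 'r'  (+1)
  5. substitute 'o' -> 'e'  (+1)
  6. substitute 's' -> 'm'  (+1)
  7. keep 'e'
Total edit operations: 4
Edit distance = 4


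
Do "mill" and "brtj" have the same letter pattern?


Pattern of "mill": [0, 1, 2, 2]
Pattern of "brtj": [0, 1, 2, 3]
Patterns do not match
Same pattern = No


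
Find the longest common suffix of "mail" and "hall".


Word 1: "mail"
Word 2: "hall"
Comparing from end:
  Pos -1: 'l' == 'l'
  Pos -2: 'i' != 'l' (stop)
LCS = "l" (length 1)


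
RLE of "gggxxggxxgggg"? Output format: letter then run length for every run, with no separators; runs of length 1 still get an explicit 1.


String: "gggxxggxxgggg"
Scanning for consecutive runs:
  'g' x 3
  'x' x 2
  'g' x 2
  'x' x 2
  'g' x 4
RLE = "g3x2g2x2g4"


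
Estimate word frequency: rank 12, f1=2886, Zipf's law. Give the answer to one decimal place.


Zipf's law: f(r) = f(1) / r
f(1) = 2886
f(12) = 2886 / 12
= 240.5 occurrences


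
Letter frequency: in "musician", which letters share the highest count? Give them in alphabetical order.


Word: "musician"
Letter counts:
  'a': 1
  'c': 1
  'i': 2
  'm': 1
  'n': 1
  's': 1
  'u': 1
Maximum count = 2
Most frequent = 'i' (2 times each)


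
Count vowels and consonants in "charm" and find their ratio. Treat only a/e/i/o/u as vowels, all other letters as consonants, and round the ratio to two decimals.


Word: "charm"
Vowels (a,e,i,o,u): 1
Consonants: 4
Ratio = 1/4
= 0.25


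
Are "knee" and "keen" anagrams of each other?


Word 1: "knee" → sorted: eekn
Word 2: "keen" → sorted: eekn
Same letters? eekn == eekn
Anagram = Yes


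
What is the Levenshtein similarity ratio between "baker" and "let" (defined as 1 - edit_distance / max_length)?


Word 1: "baker" (length 5)
Word 2: "let" (length 3)
One optimal edit sequence:
  1. delete 'b'  (+1)
  2. delete 'a'  (+1)
  3. substitute 'k' -> 'l'  (+1)
  4. keep 'e'
  5. substitute 'r' -> 't'  (+1)
Edit distance = 4
Max length = max(5, 3) = 5
Similarity = 1 - 4/5
= 0.2000


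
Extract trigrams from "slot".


Word: "slot" (length 4)
Number of trigrams = 4 - 3 + 1 = 2
  Position 0: "slo"
  Position 1: "lot"
Trigrams = "slo", "lot"


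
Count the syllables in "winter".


Word: "winter"
Syllable breakdown: win · ter
Counting: 2 parts
= 2 syllables


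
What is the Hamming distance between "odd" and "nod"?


Comparing character by character (same length = 3):
  Pos 0: 'o' vs 'n' !=
  Pos 1: 'd' vs 'o' !=
  Pos 2: 'd' vs 'd' =
Hamming distance = 2


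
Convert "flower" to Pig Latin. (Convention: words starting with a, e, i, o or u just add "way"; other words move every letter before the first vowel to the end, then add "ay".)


Word: "flower"
Starts with consonant(s) → move to end, add 'ay'
Consonant cluster: "fl"
Pig Latin = "owerflay"


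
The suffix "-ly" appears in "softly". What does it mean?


Suffix: -ly
As in: softly -> soft + -ly
Meaning = in a manner


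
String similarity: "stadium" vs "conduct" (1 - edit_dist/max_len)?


Word 1: "stadium" (length 7)
Word 2: "conduct" (length 7)
One optimal edit sequence:
  1. substitute 's' -> 'c'  (+1)
  2. substitute 't' -> 'o'  (+1)
  3. substitute 'a' -> 'n'  (+1)
  4. keep 'd'
  5. substitute 'i' -> 'u'  (+1)
  6. substitute 'u' -> 'c'  (+1)
  7. substitute 'm' -> 't'  (+1)
Edit distance = 6
Max length = max(7, 7) = 7
Similarity = 1 - 6/7
= 0.1429


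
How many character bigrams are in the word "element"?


Word: "element" (length 7)
Number of 2-grams = length - 2 + 1 = 7 - 2 + 1
= 6


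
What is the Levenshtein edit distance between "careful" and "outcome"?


Word 1: "careful" (length 7)
Word 2: "outcome" (length 7)
One optimal edit sequence (insert/delete/substitute each cost 1):
  1. substitute 'c' -> 'o'  (+1)
  2. substitute 'a' -> 'u'  (+1)
  3. substitute 'r' -> 't'  (+1)
  4. substitute 'e' -> 'c'  (+1)
  5. substitute 'f' -> 'o'  (+1)
  6. substitute 'u' -> 'm'  (+1)
  7. substitute 'l' -> 'e'  (+1)
Total edit operations: 7
Edit distance = 7


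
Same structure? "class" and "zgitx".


Pattern of "class": [0, 1, 2, 3, 3]
Pattern of "zgitx": [0, 1, 2, 3, 4]
Patterns do not match
Same pattern = No


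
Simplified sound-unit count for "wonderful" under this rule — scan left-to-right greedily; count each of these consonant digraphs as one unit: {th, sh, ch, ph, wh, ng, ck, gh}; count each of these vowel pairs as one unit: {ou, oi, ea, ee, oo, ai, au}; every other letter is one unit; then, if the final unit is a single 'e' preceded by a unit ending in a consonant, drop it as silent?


Word: "wonderful" (9 letters)
Left-to-right scan:
  1. 'w' (letter)
  2. 'o' (letter)
  3. 'n' (letter)
  4. 'd' (letter)
  5. 'e' (letter)
  6. 'r' (letter)
  7. 'f' (letter)
  8. 'u' (letter)
  9. 'l' (letter)
Units from scan: 9
Sound units = 9 units


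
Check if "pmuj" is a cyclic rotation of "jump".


Word: "jump", Candidate: "pmuj"
Method: check if candidate is substring of word+word
"jumpjump" contains "pmuj"? No
Is rotation = No


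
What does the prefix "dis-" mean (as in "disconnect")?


Prefix: dis-
As in: disconnect -> dis- + connect
Meaning = not / opposite


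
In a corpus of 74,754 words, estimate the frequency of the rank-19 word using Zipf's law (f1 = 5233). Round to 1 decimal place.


Zipf's law: f(r) = f(1) / r
f(1) = 5233
f(19) = 5233 / 19
= 275.4 occurrences


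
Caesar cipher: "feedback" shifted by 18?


Word: "feedback"
Shift: 18
Each letter → (letter + shift) mod 26:
  'f' (5) + 18 = 23 → 'x'
  'e' (4) + 18 = 22 → 'w'
  'e' (4) + 18 = 22 → 'w'
  'd' (3) + 18 = 21 → 'v'
  'b' (1) + 18 = 19 → 't'
  'a' (0) + 18 = 18 → 's'
  'c' (2) + 18 = 20 → 'u'
  'k' (10) + 18 = 2 → 'c'
Result = "xwwvtsuc"


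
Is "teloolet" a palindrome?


Word: "teloolet"
Reversed: "teloolet"
Forward == Backward? teloolet == teloolet
Palindrome = Yes


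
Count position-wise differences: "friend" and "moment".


Comparing character by character (same length = 6):
  Pos 0: 'f' vs 'm' !=
  Pos 1: 'r' vs 'o' !=
  Pos 2: 'i' vs 'm' !=
  Pos 3: 'e' vs 'e' =
  Pos 4: 'n' vs 'n' =
  Pos 5: 'd' vs 't' !=
Hamming distance = 4


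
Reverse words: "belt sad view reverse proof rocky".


Original: "belt sad view reverse proof rocky"
Words (1..n): belt | sad | view | reverse | proof | rocky
Reversed (n..1): rocky | proof | reverse | view | sad | belt
Result = "rocky proof reverse view sad belt"


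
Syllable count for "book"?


Word: "book"
Syllable breakdown: book
Counting: 1 part
= 1 syllable


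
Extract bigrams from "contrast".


Word: "contrast" (length 8)
Number of bigrams = 8 - 2 + 1 = 7
  Position 0: "co"
  Position 1: "on"
  Position 2: "nt"
  Position 3: "tr"
  Position 4: "ra"
  Position 5: "as"
  Position 6: "st"
Bigrams = "co", "on", "nt", "tr", "ra", "as", "st"


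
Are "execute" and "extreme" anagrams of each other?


Word 1: "execute" → sorted: ceeetux
Word 2: "extreme" → sorted: eeemrtx
Same letters? ceeetux != eeemrtx
Anagram = No


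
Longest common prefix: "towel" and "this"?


Word 1: "towel"
Word 2: "this"
Comparing from start:
  Pos 0: 't' == 't'
  Pos 1: 'o' != 'h' (stop)
LCP = "t" (length 1)


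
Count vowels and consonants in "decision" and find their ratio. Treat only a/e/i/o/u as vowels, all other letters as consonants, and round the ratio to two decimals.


Word: "decision"
Vowels (a,e,i,o,u): 4
Consonants: 4
Ratio = 4/4
= 1.00


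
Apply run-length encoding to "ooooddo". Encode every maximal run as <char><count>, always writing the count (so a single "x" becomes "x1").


String: "ooooddo"
Scanning for consecutive runs:
  'o' x 4
  'd' x 2
  'o' x 1
RLE = "o4d2o1"


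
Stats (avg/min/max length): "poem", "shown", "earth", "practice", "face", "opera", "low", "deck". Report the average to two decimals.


Lengths: "poem"=4, "shown"=5, "earth"=5, "practice"=8, "face"=4, "opera"=5, "low"=3, "deck"=4
Sum = 38, Count = 8
Average = 38/8 = 4.75
= avg=4.75, min=3, max=8


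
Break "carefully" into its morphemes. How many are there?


Word: "carefully"
Morphemes: care + -ful + -ly
Each morpheme carries meaning
= 3 morphemes


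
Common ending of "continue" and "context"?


Word 1: "continue"
Word 2: "context"
Comparing from end:
  Pos -1: 'e' != 't' (stop)
LCS = "" (length 0)


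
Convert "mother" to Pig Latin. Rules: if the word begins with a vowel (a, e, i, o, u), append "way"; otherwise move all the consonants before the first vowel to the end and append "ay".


Word: "mother"
Starts with consonant(s) → move to end, add 'ay'
Consonant cluster: "m"
Pig Latin = "othermay"


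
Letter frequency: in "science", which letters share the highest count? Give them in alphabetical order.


Word: "science"
Letter counts:
  'c': 2
  'e': 2
  'i': 1
  'n': 1
  's': 1
Maximum count = 2
Most frequent = 'c', 'e' (2 times each)


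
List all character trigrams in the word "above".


Word: "above" (length 5)
Number of trigrams = 5 - 3 + 1 = 3
  Position 0: "abo"
  Position 1: "bov"
  Position 2: "ove"
Trigrams = "abo", "bov", "ove"


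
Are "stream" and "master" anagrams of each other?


Word 1: "stream" → sorted: aemrst
Word 2: "master" → sorted: aemrst
Same letters? aemrst == aemrst
Anagram = Yes


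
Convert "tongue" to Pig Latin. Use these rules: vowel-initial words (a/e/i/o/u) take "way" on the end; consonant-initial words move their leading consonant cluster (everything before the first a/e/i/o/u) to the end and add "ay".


Word: "tongue"
Starts with consonant(s) → move to end, add 'ay'
Consonant cluster: "t"
Pig Latin = "onguetay"


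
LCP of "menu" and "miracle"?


Word 1: "menu"
Word 2: "miracle"
Comparing from start:
  Pos 0: 'm' == 'm'
  Pos 1: 'e' != 'i' (stop)
LCP = "m" (length 1)


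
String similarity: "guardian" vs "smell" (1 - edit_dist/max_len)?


Word 1: "guardian" (length 8)
Word 2: "smell" (length 5)
One optimal edit sequence:
  1. delete 'g'  (+1)
  2. delete 'u'  (+1)
  3. delete 'a'  (+1)
  4. substitute 'r' -> 's'  (+1)
  5. substitute 'd' -> 'm'  (+1)
  6. substitute 'i' -> 'e'  (+1)
  7. substitute 'a' -> 'l'  (+1)
  8. substitute 'n' -> 'l'  (+1)
Edit distance = 8
Max length = max(8, 5) = 8
Similarity = 1 - 8/8
= 0.0000


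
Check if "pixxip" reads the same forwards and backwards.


Word: "pixxip"
Reversed: "pixxip"
Forward == Backward? pixxip == pixxip
Palindrome = Yes


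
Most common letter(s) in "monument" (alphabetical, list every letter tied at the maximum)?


Word: "monument"
Letter counts:
  'e': 1
  'm': 2
  'n': 2
  'o': 1
  't': 1
  'u': 1
Maximum count = 2
Most frequent = 'm', 'n' (2 times each)


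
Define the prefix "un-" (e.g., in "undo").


Prefix: un-
As in: undo -> un- + do
Meaning = not / reverse


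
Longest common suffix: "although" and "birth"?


Word 1: "although"
Word 2: "birth"
Comparing from end:
  Pos -1: 'h' == 'h'
  Pos -2: 'g' != 't' (stop)
LCS = "h" (length 1)


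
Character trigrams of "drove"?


Word: "drove" (length 5)
Number of trigrams = 5 - 3 + 1 = 3
  Position 0: "dro"
  Position 1: "rov"
  Position 2: "ove"
Trigrams = "dro", "rov", "ove"


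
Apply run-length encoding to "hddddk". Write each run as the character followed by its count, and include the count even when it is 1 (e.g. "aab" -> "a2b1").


String: "hddddk"
Scanning for consecutive runs:
  'h' x 1
  'd' x 4
  'k' x 1
RLE = "h1d4k1"


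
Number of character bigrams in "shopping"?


Word: "shopping" (length 8)
Number of 2-grams = length - 2 + 1 = 8 - 2 + 1
= 7


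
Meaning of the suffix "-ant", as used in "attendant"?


Suffix: -ant
Example: attendant (attend + -ant)
Meaning = one who / that which


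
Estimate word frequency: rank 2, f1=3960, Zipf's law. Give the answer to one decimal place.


Zipf's law: f(r) = f(1) / r
f(1) = 3960
f(2) = 3960 / 2
= 1980.0 occurrences


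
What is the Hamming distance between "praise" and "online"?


Comparing character by character (same length = 6):
  Pos 0: 'p' vs 'o' !=
  Pos 1: 'r' vs 'n' !=
  Pos 2: 'a' vs 'l' !=
  Pos 3: 'i' vs 'i' =
  Pos 4: 's' vs 'n' !=
  Pos 5: 'e' vs 'e' =
Hamming distance = 4


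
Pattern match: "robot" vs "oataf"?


Pattern of "robot": [0, 1, 2, 1, 3]
Pattern of "oataf": [0, 1, 2, 1, 3]
Patterns match
Same pattern = Yes


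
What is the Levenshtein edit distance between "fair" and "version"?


Word 1: "fair" (length 4)
Word 2: "version" (length 7)
One optimal edit sequence (insert/delete/substitute each cost 1):
  1. insert 'v'  (+1)
  2. insert 'e'  (+1)
  3. substitute 'f' -> 'r'  (+1)
  4. substitute 'a' -> 's'  (+1)
  5. keep 'i'
  6. insert 'o'  (+1)
  7. substitute 'r' -> 'n'  (+1)
Total edit operations: 6
Edit distance = 6


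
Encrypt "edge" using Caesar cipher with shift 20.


Word: "edge"
Shift: 20
Each letter → (letter + shift) mod 26:
  'e' (4) + 20 = 24 → 'y'
  'd' (3) + 20 = 23 → 'x'
  'g' (6) + 20 = 0 → 'a'
  'e' (4) + 20 = 24 → 'y'
Result = "yxay"


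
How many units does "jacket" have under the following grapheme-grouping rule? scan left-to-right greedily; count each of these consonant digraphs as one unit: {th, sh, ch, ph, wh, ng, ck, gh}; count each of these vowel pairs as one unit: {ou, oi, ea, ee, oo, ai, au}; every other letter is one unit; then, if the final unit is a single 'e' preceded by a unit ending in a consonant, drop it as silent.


Word: "jacket" (6 letters)
Left-to-right scan:
  [1] 'j' (letter)
  [2] 'a' (letter)
  [3] 'ck' (digraph)
  [4] 'e' (letter)
  [5] 't' (letter)
Units from scan: 5
Sound units = 5 units


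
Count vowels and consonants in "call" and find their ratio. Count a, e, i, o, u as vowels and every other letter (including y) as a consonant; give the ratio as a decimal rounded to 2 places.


Word: "call"
Vowels (a,e,i,o,u): 1
Consonants: 3
Ratio = 1/3
= 0.33


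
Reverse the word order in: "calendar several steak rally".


Original: "calendar several steak rally"
Words (1..n): calendar | several | steak | rally
Reversed (n..1): rally | steak | several | calendar
Result = "rally steak several calendar"


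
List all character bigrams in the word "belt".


Word: "belt" (length 4)
Number of bigrams = 4 - 2 + 1 = 3
  Position 0: "be"
  Position 1: "el"
  Position 2: "lt"
Bigrams = "be", "el", "lt"


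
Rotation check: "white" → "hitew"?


Word: "white", Candidate: "hitew"
Method: check if candidate is substring of word+word
"whitewhite" contains "hitew"? Yes
Is rotation = Yes


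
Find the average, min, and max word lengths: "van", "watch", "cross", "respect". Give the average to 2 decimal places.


Lengths: "van"=3, "watch"=5, "cross"=5, "respect"=7
Sum = 20, Count = 4
Average = 20/4 = 5.00
= avg=5.00, min=3, max=7


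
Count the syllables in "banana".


Word: "banana"
Syllable breakdown: ba | na | na
Counting: 3 parts
= 3 syllables


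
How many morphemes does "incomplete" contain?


Word: "incomplete"
Morphemes: in- | complete
Each morpheme carries meaning
= 2 morphemes


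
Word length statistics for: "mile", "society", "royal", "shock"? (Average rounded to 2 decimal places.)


Lengths: "mile"=4, "society"=7, "royal"=5, "shock"=5
Sum = 21, Count = 4
Average = 21/4 = 5.25
= avg=5.25, min=4, max=7


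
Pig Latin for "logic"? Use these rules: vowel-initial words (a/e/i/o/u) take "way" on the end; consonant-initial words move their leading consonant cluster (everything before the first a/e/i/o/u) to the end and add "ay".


Word: "logic"
Starts with consonant(s) → move to end, add 'ay'
Consonant cluster: "l"
Pig Latin = "ogiclay"


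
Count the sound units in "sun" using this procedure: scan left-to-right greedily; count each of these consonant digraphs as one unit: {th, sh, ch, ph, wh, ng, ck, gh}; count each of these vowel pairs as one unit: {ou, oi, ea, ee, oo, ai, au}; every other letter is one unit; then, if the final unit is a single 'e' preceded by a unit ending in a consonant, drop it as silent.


Word: "sun" (3 letters)
Left-to-right scan:
  [1] 's' (letter)
  [2] 'u' (letter)
  [3] 'n' (letter)
Units from scan: 3
Sound units = 3 units


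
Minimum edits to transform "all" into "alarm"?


Word 1: "all" (length 3)
Word 2: "alarm" (length 5)
One optimal edit sequence (insert/delete/substitute each cost 1):
  1. keep 'a'
  2. keep 'l'
  3. insert 'a'  (+1)
  4. insert 'r'  (+1)
  5. substitute 'l' -> 'm'  (+1)
Total edit operations: 3
Edit distance = 3


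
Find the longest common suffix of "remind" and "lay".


Word 1: "remind"
Word 2: "lay"
Comparing from end:
  Pos -1: 'd' != 'y' (stop)
LCS = "" (length 0)


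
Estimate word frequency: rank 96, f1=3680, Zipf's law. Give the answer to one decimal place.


Zipf's law: f(r) = f(1) / r
f(1) = 3680
f(96) = 3680 / 96
= 38.3 occurrences


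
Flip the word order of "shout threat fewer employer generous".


Original: "shout threat fewer employer generous"
Words (1..n): shout | threat | fewer | employer | generous
Reversed (n..1): generous | employer | fewer | threat | shout
Result = "generous employer fewer threat shout"


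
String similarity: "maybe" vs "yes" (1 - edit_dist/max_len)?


Word 1: "maybe" (length 5)
Word 2: "yes" (length 3)
One optimal edit sequence:
  1. delete 'm'  (+1)
  2. delete 'a'  (+1)
  3. keep 'y'
  4. substitute 'b' -> 'e'  (+1)
  5. substitute 'e' -> 's'  (+1)
Edit distance = 4
Max length = max(5, 3) = 5
Similarity = 1 - 4/5
= 0.2000


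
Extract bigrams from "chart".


Word: "chart" (length 5)
Number of bigrams = 5 - 2 + 1 = 4
  Position 0: "ch"
  Position 1: "ha"
  Position 2: "ar"
  Position 3: "rt"
Bigrams = "ch", "ha", "ar", "rt"


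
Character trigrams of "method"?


Word: "method" (length 6)
Number of trigrams = 6 - 3 + 1 = 4
  Position 0: "met"
  Position 1: "eth"
  Position 2: "tho"
  Position 3: "hod"
Trigrams = "met", "eth", "tho", "hod"


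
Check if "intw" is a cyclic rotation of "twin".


Word: "twin", Candidate: "intw"
Method: check if candidate is substring of word+word
"twintwin" contains "intw"? Yes
Is rotation = Yes


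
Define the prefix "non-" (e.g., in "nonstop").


Prefix: non-
As in: nonstop -> non- + stop
Meaning = not


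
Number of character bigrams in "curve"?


Word: "curve" (length 5)
Number of 2-grams = length - 2 + 1 = 5 - 2 + 1
= 4


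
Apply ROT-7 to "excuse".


Word: "excuse"
Shift: 7
Each letter → (letter + shift) mod 26:
  'e' (4) + 7 = 11 → 'l'
  'x' (23) + 7 = 4 → 'e'
  'c' (2) + 7 = 9 → 'j'
  'u' (20) + 7 = 1 → 'b'
  's' (18) + 7 = 25 → 'z'
  'e' (4) + 7 = 11 → 'l'
Result = "lejbzl"


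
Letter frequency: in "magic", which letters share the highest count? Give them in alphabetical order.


Word: "magic"
Letter counts:
  'a': 1
  'c': 1
  'g': 1
  'i': 1
  'm': 1
Maximum count = 1
Most frequent = 'a', 'c', 'g', 'i', 'm' (1 time each)


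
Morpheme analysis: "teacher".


Word: "teacher"
Morphemes: teach + -er
Each morpheme carries meaning
= 2 morphemes


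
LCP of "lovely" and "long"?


Word 1: "lovely"
Word 2: "long"
Comparing from start:
  Pos 0: 'l' == 'l'
  Pos 1: 'o' == 'o'
  Pos 2: 'v' != 'n' (stop)
LCP = "lo" (length 2)


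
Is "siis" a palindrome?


Word: "siis"
Reversed: "siis"
Forward == Backward? siis == siis
Palindrome = Yes


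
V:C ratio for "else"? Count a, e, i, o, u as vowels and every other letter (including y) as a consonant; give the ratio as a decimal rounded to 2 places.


Word: "else"
Vowels (a,e,i,o,u): 2
Consonants: 2
Ratio = 2/2
= 1.00


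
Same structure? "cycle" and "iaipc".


Pattern of "cycle": [0, 1, 0, 2, 3]
Pattern of "iaipc": [0, 1, 0, 2, 3]
Patterns match
Same pattern = Yes


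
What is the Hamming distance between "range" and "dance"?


Comparing character by character (same length = 5):
  Pos 0: 'r' vs 'd' !=
  Pos 1: 'a' vs 'a' =
  Pos 2: 'n' vs 'n' =
  Pos 3: 'g' vs 'c' !=
  Pos 4: 'e' vs 'e' =
Hamming distance = 2


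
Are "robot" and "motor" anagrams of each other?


Word 1: "robot" → sorted: boort
Word 2: "motor" → sorted: moort
Same letters? boort != moort
Anagram = No


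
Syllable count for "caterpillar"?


Word: "caterpillar"
Syllable breakdown: cat · er · pil · lar
Counting: 4 parts
= 4 syllables


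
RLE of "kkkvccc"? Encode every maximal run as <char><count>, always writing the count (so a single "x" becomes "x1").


String: "kkkvccc"
Scanning for consecutive runs:
  'k' x 3
  'v' x 1
  'c' x 3
RLE = "k3v1c3"


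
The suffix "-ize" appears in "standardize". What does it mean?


Suffix: -ize
Example: standardize = standard + -ize
Meaning = to make


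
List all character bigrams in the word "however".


Word: "however" (length 7)
Number of bigrams = 7 - 2 + 1 = 6
  Position 0: "ho"
  Position 1: "ow"
  Position 2: "we"
  Position 3: "ev"
  Position 4: "ve"
  Position 5: "er"
Bigrams = "ho", "ow", "we", "ev", "ve", "er"


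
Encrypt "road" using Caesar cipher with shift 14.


Word: "road"
Shift: 14
Each letter → (letter + shift) mod 26:
  'r' (17) + 14 = 5 → 'f'
  'o' (14) + 14 = 2 → 'c'
  'a' (0) + 14 = 14 → 'o'
  'd' (3) + 14 = 17 → 'r'
Result = "fcor"


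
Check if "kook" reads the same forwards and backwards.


Word: "kook"
Reversed: "kook"
Forward == Backward? kook == kook
Palindrome = Yes


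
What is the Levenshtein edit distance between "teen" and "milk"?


Word 1: "teen" (length 4)
Word 2: "milk" (length 4)
One optimal edit sequence (insert/delete/substitute each cost 1):
  1. substitute 't' -> 'm'  (+1)
  2. substitute 'e' -> 'i'  (+1)
  3. substitute 'e' -> 'l'  (+1)
  4. substitute 'n' -> 'k'  (+1)
Total edit operations: 4
Edit distance = 4


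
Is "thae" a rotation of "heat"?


Word: "heat", Candidate: "thae"
Method: check if candidate is substring of word+word
"heatheat" contains "thae"? No
Is rotation = No


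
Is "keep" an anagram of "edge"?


Word 1: "edge" → sorted: deeg
Word 2: "keep" → sorted: eekp
Same letters? deeg != eekp
Anagram = No


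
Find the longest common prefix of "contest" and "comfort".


Word 1: "contest"
Word 2: "comfort"
Comparing from start:
  Pos 0: 'c' == 'c'
  Pos 1: 'o' == 'o'
  Pos 2: 'n' != 'm' (stop)
LCP = "co" (length 2)


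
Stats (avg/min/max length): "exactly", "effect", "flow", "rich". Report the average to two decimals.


Lengths: "exactly"=7, "effect"=6, "flow"=4, "rich"=4
Sum = 21, Count = 4
Average = 21/4 = 5.25
= avg=5.25, min=4, max=7


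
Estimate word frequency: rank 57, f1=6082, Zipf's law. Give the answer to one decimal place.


Zipf's law: f(r) = f(1) / r
f(1) = 6082
f(57) = 6082 / 57
= 106.7 occurrences


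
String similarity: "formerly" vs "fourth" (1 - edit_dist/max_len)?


Word 1: "formerly" (length 8)
Word 2: "fourth" (length 6)
One optimal edit sequence:
  1. keep 'f'
  2. keep 'o'
  3. delete 'r'  (+1)
  4. delete 'm'  (+1)
  5. substitute 'e' -> 'u'  (+1)
  6. keep 'r'
  7. substitute 'l' -> 't'  (+1)
  8. substitute 'y' -> 'h'  (+1)
Edit distance = 5
Max length = max(8, 6) = 8
Similarity = 1 - 5/8
= 0.3750


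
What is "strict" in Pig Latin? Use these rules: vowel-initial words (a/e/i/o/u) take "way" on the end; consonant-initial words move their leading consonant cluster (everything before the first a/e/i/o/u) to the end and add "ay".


Word: "strict"
Starts with consonant(s) → move to end, add 'ay'
Consonant cluster: "str"
Pig Latin = "ictstray"


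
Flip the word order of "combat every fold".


Original: "combat every fold"
Words (1..n): combat | every | fold
Reversed (n..1): fold | every | combat
Result = "fold every combat"


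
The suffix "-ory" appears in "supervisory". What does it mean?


Suffix: -ory
As in: supervisory -> supervise + -ory, with a spelling change
Meaning = relating to / place for


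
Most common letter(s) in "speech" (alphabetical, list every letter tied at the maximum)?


Word: "speech"
Letter counts:
  'c': 1
  'e': 2
  'h': 1
  'p': 1
  's': 1
Maximum count = 2
Most frequent = 'e' (2 times each)


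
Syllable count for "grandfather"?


Word: "grandfather"
Syllable breakdown: grand-fa-ther
Counting: 3 parts
= 3 syllables


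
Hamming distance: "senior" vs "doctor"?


Comparing character by character (same length = 6):
  Pos 0: 's' vs 'd' !=
  Pos 1: 'e' vs 'o' !=
  Pos 2: 'n' vs 'c' !=
  Pos 3: 'i' vs 't' !=
  Pos 4: 'o' vs 'o' =
  Pos 5: 'r' vs 'r' =
Hamming distance = 4


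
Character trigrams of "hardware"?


Word: "hardware" (length 8)
Number of trigrams = 8 - 3 + 1 = 6
  Position 0: "har"
  Position 1: "ard"
  Position 2: "rdw"
  Position 3: "dwa"
  Position 4: "war"
  Position 5: "are"
Trigrams = "har", "ard", "rdw", "dwa", "war", "are"


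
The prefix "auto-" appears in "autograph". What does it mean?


Prefix: auto-
As in: autograph -> auto- + graph
Meaning = self


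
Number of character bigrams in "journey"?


Word: "journey" (length 7)
Number of 2-grams = length - 2 + 1 = 7 - 2 + 1
= 6


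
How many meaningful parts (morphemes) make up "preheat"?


Word: "preheat"
Morphemes: pre- | heat
Each morpheme carries meaning
= 2 morphemes


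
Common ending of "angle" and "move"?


Word 1: "angle"
Word 2: "move"
Comparing from end:
  Pos -1: 'e' == 'e'
  Pos -2: 'l' != 'v' (stop)
LCS = "e" (length 1)


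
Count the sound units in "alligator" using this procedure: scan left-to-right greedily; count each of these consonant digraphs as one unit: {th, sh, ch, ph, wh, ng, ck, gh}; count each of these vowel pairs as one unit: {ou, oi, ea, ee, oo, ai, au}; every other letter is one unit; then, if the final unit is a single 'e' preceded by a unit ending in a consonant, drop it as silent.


Word: "alligator" (9 letters)
Left-to-right scan:
  1. 'a' (letter)
  2. 'l' (letter)
  3. 'l' (letter)
  4. 'i' (letter)
  5. 'g' (letter)
  6. 'a' (letter)
  7. 't' (letter)
  8. 'o' (letter)
  9. 'r' (letter)
Units from scan: 9
Sound units = 9 units


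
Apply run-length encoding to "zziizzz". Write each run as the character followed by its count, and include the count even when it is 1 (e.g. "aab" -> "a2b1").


String: "zziizzz"
Scanning for consecutive runs:
  'z' x 2
  'i' x 2
  'z' x 3
RLE = "z2i2z3"


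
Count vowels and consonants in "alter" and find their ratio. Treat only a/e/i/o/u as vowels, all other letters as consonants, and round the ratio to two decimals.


Word: "alter"
Vowels (a,e,i,o,u): 2
Consonants: 3
Ratio = 2/3
= 0.67


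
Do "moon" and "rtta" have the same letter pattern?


Pattern of "moon": [0, 1, 1, 2]
Pattern of "rtta": [0, 1, 1, 2]
Patterns match
Same pattern = Yes


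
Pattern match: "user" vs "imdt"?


Pattern of "user": [0, 1, 2, 3]
Pattern of "imdt": [0, 1, 2, 3]
Patterns match
Same pattern = Yes


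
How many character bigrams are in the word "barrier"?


Word: "barrier" (length 7)
Number of 2-grams = length - 2 + 1 = 7 - 2 + 1
= 6


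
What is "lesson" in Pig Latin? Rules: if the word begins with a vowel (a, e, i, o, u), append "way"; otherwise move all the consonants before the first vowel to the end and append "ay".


Word: "lesson"
Starts with consonant(s) → move to end, add 'ay'
Consonant cluster: "l"
Pig Latin = "essonlay"


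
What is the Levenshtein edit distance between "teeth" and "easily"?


Word 1: "teeth" (length 5)
Word 2: "easily" (length 6)
One optimal edit sequence (insert/delete/substitute each cost 1):
  1. insert 'e'  (+1)
  2. substitute 't' -> 'a'  (+1)
  3. substitute 'e' -> 's'  (+1)
  4. substitute 'e' -> 'i'  (+1)
  5. substitute 't' -> 'l'  (+1)
  6. substitute 'h' -> 'y'  (+1)
Total edit operations: 6
Edit distance = 6


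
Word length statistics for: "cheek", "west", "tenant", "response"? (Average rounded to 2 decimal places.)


Lengths: "cheek"=5, "west"=4, "tenant"=6, "response"=8
Sum = 23, Count = 4
Average = 23/4 = 5.75
= avg=5.75, min=4, max=8


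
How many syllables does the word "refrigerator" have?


Word: "refrigerator"
Syllable breakdown: re · frig · er · a · tor
Counting: 5 parts
= 5 syllables


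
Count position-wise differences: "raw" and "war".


Comparing character by character (same length = 3):
  Pos 0: 'r' vs 'w' !=
  Pos 1: 'a' vs 'a' =
  Pos 2: 'w' vs 'r' !=
Hamming distance = 2


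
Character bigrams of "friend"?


Word: "friend" (length 6)
Number of bigrams = 6 - 2 + 1 = 5
  Position 0: "fr"
  Position 1: "ri"
  Position 2: "ie"
  Position 3: "en"
  Position 4: "nd"
Bigrams = "fr", "ri", "ie", "en", "nd"


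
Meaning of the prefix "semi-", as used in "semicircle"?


Prefix: semi-
As in: semicircle -> semi- + circle
Meaning = half


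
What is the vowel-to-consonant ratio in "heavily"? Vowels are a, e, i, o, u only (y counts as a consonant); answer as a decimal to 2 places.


Word: "heavily"
Vowels (a,e,i,o,u): 3
Consonants: 4
Ratio = 3/4
= 0.75


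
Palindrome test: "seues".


Word: "seues"
Reversed: "seues"
Forward == Backward? seues == seues
Palindrome = Yes


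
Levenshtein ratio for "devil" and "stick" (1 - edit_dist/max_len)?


Word 1: "devil" (length 5)
Word 2: "stick" (length 5)
One optimal edit sequence:
  1. substitute 'd' -> 's'  (+1)
  2. substitute 'e' -> 't'  (+1)
  3. substitute 'v' -> 'i'  (+1)
  4. substitute 'i' -> 'c'  (+1)
  5. substitute 'l' -> 'k'  (+1)
Edit distance = 5
Max length = max(5, 5) = 5
Similarity = 1 - 5/5
= 0.0000


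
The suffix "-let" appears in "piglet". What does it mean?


Suffix: -let
As in: piglet -> pig + -let
Meaning = small


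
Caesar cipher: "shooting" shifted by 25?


Word: "shooting"
Shift: 25
Each letter → (letter + shift) mod 26:
  's' (18) + 25 = 17 → 'r'
  'h' (7) + 25 = 6 → 'g'
  'o' (14) + 25 = 13 → 'n'
  'o' (14) + 25 = 13 → 'n'
  't' (19) + 25 = 18 → 's'
  'i' (8) + 25 = 7 → 'h'
  'n' (13) + 25 = 12 → 'm'
  'g' (6) + 25 = 5 → 'f'
Result = "rgnnshmf"


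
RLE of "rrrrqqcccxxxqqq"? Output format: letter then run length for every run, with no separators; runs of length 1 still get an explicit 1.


String: "rrrrqqcccxxxqqq"
Scanning for consecutive runs:
  'r' x 4
  'q' x 2
  'c' x 3
  'x' x 3
  'q' x 3
RLE = "r4q2c3x3q3"


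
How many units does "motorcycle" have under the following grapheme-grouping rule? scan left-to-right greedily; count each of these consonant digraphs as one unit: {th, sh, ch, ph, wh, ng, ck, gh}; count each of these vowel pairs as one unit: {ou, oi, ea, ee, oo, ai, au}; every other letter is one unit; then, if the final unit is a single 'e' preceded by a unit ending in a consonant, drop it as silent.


Word: "motorcycle" (10 letters)
Left-to-right scan:
  [1] 'm' (letter)
  [2] 'o' (letter)
  [3] 't' (letter)
  [4] 'o' (letter)
  [5] 'r' (letter)
  [6] 'c' (letter)
  [7] 'y' (letter)
  [8] 'c' (letter)
  [9] 'l' (letter)
  [10] 'e' (letter)
Units from scan: 10
Final unit is 'e' after a consonant -> drop as silent (-1)
Sound units = 9 units


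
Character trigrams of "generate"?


Word: "generate" (length 8)
Number of trigrams = 8 - 3 + 1 = 6
  Position 0: "gen"
  Position 1: "ene"
  Position 2: "ner"
  Position 3: "era"
  Position 4: "rat"
  Position 5: "ate"
Trigrams = "gen", "ene", "ner", "era", "rat", "ate"


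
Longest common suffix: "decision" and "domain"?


Word 1: "decision"
Word 2: "domain"
Comparing from end:
  Pos -1: 'n' == 'n'
  Pos -2: 'o' != 'i' (stop)
LCS = "n" (length 1)


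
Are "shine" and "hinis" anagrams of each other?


Word 1: "shine" → sorted: ehins
Word 2: "hinis" → sorted: hiins
Same letters? ehins != hiins
Anagram = No


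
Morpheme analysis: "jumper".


Word: "jumper"
Morphemes: jump + -er
Each morpheme carries meaning
= 2 morphemes


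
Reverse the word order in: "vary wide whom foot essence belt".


Original: "vary wide whom foot essence belt"
Words (1..n): vary | wide | whom | foot | essence | belt
Reversed (n..1): belt | essence | foot | whom | wide | vary
Result = "belt essence foot whom wide vary"


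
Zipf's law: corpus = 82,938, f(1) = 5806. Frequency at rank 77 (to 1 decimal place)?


Zipf's law: f(r) = f(1) / r
f(1) = 5806
f(77) = 5806 / 77
= 75.4 occurrences


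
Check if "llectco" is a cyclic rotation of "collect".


Word: "collect", Candidate: "llectco"
Method: check if candidate is substring of word+word
"collectcollect" contains "llectco"? Yes
Is rotation = Yes


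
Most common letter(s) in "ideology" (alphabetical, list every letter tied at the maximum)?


Word: "ideology"
Letter counts:
  'd': 1
  'e': 1
  'g': 1
  'i': 1
  'l': 1
  'o': 2
  'y': 1
Maximum count = 2
Most frequent = 'o' (2 times each)


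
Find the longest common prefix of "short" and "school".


Word 1: "short"
Word 2: "school"
Comparing from start:
  Pos 0: 's' == 's'
  Pos 1: 'h' != 'c' (stop)
LCP = "s" (length 1)


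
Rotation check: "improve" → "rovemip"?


Word: "improve", Candidate: "rovemip"
Method: check if candidate is substring of word+word
"improveimprove" contains "rovemip"? No
Is rotation = No


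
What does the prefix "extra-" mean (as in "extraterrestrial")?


Prefix: extra-
Example: extraterrestrial = extra- + terrestrial
Meaning = beyond


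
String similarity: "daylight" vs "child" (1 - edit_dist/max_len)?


Word 1: "daylight" (length 8)
Word 2: "child" (length 5)
One optimal edit sequence:
  1. delete 'd'  (+1)
  2. delete 'a'  (+1)
  3. substitute 'y' -> 'c'  (+1)
  4. substitute 'l' -> 'h'  (+1)
  5. keep 'i'
  6. delete 'g'  (+1)
  7. substitute 'h' -> 'l'  (+1)
  8. substitute 't' -> 'd'  (+1)
Edit distance = 7
Max length = max(8, 5) = 8
Similarity = 1 - 7/8
= 0.1250


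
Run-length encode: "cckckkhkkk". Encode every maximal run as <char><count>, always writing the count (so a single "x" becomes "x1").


String: "cckckkhkkk"
Scanning for consecutive runs:
  'c' x 2
  'k' x 1
  'c' x 1
  'k' x 2
  'h' x 1
  'k' x 3
RLE = "c2k1c1k2h1k3"


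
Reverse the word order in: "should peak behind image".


Original: "should peak behind image"
Words (1..n): should | peak | behind | image
Reversed (n..1): image | behind | peak | should
Result = "image behind peak should"


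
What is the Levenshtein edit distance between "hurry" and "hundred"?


Word 1: "hurry" (length 5)
Word 2: "hundred" (length 7)
One optimal edit sequence (insert/delete/substitute each cost 1):
  1. keep 'h'
  2. keep 'u'
  3. insert 'n'  (+1)
  4. insert 'd'  (+1)
  5. keep 'r'
  6. substitute 'r' -> 'e'  (+1)
  7. substitute 'y' -> 'd'  (+1)
Total edit operations: 4
Edit distance = 4


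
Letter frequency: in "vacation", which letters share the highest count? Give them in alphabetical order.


Word: "vacation"
Letter counts:
  'a': 2
  'c': 1
  'i': 1
  'n': 1
  'o': 1
  't': 1
  'v': 1
Maximum count = 2
Most frequent = 'a' (2 times each)


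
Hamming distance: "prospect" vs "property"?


Comparing character by character (same length = 8):
  Pos 0: 'p' vs 'p' =
  Pos 1: 'r' vs 'r' =
  Pos 2: 'o' vs 'o' =
  Pos 3: 's' vs 'p' !=
  Pos 4: 'p' vs 'e' !=
  Pos 5: 'e' vs 'r' !=
  Pos 6: 'c' vs 't' !=
  Pos 7: 't' vs 'y' !=
Hamming distance = 5


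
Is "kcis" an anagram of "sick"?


Word 1: "sick" → sorted: ciks
Word 2: "kcis" → sorted: ciks
Same letters? ciks == ciks
Anagram = Yes


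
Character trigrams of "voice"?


Word: "voice" (length 5)
Number of trigrams = 5 - 3 + 1 = 3
  Position 0: "voi"
  Position 1: "oic"
  Position 2: "ice"
Trigrams = "voi", "oic", "ice"


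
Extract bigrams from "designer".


Word: "designer" (length 8)
Number of bigrams = 8 - 2 + 1 = 7
  Position 0: "de"
  Position 1: "es"
  Position 2: "si"
  Position 3: "ig"
  Position 4: "gn"
  Position 5: "ne"
  Position 6: "er"
Bigrams = "de", "es", "si", "ig", "gn", "ne", "er"


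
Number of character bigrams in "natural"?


Word: "natural" (length 7)
Number of 2-grams = length - 2 + 1 = 7 - 2 + 1
= 6


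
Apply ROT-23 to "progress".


Word: "progress"
Shift: 23
Each letter → (letter + shift) mod 26:
  'p' (15) + 23 = 12 → 'm'
  'r' (17) + 23 = 14 → 'o'
  'o' (14) + 23 = 11 → 'l'
  'g' (6) + 23 = 3 → 'd'
  'r' (17) + 23 = 14 → 'o'
  'e' (4) + 23 = 1 → 'b'
  's' (18) + 23 = 15 → 'p'
  's' (18) + 23 = 15 → 'p'
Result = "moldobpp"
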